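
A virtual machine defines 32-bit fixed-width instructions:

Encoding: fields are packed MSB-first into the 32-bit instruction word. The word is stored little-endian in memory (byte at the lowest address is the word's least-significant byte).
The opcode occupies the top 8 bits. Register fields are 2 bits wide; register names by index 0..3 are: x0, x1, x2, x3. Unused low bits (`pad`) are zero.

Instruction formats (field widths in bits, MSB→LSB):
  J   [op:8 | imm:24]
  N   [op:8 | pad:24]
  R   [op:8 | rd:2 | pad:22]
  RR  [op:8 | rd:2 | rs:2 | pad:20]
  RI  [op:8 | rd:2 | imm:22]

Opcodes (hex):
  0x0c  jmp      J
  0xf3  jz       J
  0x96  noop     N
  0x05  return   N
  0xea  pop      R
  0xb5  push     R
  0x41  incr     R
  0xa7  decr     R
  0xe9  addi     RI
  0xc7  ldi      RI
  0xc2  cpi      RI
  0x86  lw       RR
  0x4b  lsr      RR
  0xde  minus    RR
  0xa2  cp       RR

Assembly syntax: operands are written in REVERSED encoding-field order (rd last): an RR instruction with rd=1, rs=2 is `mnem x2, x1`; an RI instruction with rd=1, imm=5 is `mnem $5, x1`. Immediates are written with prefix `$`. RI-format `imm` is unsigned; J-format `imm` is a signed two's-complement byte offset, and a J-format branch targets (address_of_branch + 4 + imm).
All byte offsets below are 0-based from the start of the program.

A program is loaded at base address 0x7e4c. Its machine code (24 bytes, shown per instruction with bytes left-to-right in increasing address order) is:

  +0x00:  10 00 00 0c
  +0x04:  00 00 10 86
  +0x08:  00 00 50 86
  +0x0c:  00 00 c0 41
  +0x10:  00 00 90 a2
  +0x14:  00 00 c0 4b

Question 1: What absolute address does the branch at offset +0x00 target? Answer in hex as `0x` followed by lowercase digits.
0x7e60

@+00  little-endian(10 00 00 0c) = 0x0c000010
  opcode bits[31:24]=0xc: jmp/J
  imm@[23:0]=0x10 ⇒ $16
  target = base 0x7e4c + off 0x00 + 4 + imm 16 = 0x7e60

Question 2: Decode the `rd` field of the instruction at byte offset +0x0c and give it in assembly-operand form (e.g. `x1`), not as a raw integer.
x3

@+0c  little-endian(00 00 c0 41) = 0x41c00000
  opcode bits[31:24]=0x41: incr/R
  rd@[23:22]=0x3 ⇒ x3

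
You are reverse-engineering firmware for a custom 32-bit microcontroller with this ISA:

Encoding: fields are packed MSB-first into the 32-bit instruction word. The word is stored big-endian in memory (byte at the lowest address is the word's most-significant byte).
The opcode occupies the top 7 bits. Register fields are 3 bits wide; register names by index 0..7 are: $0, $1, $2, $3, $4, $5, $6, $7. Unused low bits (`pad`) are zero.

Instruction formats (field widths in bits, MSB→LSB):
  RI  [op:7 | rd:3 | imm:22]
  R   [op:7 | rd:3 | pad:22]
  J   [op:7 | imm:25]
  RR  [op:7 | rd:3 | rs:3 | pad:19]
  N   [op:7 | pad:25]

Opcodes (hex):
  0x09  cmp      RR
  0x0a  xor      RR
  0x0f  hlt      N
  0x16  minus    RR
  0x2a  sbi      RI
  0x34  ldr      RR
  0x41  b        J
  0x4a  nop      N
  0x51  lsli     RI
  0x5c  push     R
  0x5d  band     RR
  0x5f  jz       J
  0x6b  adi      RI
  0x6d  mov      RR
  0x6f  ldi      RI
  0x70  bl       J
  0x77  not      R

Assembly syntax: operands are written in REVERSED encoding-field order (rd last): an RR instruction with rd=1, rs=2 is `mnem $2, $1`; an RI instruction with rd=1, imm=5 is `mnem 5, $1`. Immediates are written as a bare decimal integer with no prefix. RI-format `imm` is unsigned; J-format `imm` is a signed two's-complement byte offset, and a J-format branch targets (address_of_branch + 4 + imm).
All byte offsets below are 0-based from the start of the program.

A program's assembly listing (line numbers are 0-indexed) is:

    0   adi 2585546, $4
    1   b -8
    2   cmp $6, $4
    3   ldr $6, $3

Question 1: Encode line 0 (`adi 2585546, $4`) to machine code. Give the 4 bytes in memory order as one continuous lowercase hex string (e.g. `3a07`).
L0: adi op=0x6b:7|rd=4:3|imm=2585546:22 ⇒ 0xd72773ca ⇒ big d7 27 73 ca

d72773ca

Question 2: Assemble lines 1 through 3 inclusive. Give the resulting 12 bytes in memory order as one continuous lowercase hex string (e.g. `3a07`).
L1: b op=0x41:7|imm=-8:25 ⇒ 0x83fffff8 ⇒ big 83 ff ff f8
L2: cmp op=0x9:7|rd=4:3|rs=6:3|pad=0:19 ⇒ 0x13300000 ⇒ big 13 30 00 00
L3: ldr op=0x34:7|rd=3:3|rs=6:3|pad=0:19 ⇒ 0x68f00000 ⇒ big 68 f0 00 00

83fffff81330000068f00000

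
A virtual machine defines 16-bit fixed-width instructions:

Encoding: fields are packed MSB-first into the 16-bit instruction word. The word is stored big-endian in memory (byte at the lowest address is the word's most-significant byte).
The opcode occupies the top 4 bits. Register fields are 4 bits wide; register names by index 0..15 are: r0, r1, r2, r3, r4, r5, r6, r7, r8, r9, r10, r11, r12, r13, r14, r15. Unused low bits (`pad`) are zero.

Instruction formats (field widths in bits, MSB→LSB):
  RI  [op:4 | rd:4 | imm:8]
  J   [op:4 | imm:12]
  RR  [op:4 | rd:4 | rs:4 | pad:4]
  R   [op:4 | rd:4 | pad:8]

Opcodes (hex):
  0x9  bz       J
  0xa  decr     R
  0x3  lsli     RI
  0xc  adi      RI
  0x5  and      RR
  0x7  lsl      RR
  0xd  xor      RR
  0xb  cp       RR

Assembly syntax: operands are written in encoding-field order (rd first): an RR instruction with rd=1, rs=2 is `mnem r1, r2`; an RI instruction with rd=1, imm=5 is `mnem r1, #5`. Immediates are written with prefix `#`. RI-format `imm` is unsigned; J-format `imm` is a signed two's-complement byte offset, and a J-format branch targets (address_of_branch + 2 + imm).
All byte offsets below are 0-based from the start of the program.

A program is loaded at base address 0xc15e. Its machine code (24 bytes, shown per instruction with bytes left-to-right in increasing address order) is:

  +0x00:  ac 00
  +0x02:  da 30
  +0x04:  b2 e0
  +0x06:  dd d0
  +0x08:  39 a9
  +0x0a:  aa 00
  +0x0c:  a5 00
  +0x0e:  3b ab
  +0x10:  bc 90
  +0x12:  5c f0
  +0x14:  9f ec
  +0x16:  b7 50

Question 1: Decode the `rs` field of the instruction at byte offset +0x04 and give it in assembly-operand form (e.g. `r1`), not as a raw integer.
r14

[04] b2 e0 → 0xb2e0
  op=0xb2e0>>12=0xb ⇒ cp (RR)
  rd: (w>>8)&0xf=0x2 → r2
  rs: (w>>4)&0xf=0xe → r14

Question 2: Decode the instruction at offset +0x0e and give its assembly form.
lsli r11, #171

+0x0e: 3b ab ⇒ word 0x3bab (big)
  op=0x3bab>>12=0x3 ⇒ lsli (RI)
  rd@[11:8]=0xb ⇒ r11
  imm@[7:0]=0xab ⇒ #171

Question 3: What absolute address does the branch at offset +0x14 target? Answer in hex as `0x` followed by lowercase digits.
0xc160

+0x14: 9f ec ⇒ word 0x9fec (big)
  opcode bits[15:12]=0x9: bz/J
  [11:0] imm=4076 (s12→-20) = #-20
  target = base 0xc15e + off 0x14 + 2 + imm -20 = 0xc160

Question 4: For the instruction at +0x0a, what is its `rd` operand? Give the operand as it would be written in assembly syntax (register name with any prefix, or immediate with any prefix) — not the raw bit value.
@+0a  big-endian(aa 00) = 0xaa00
  top 4b → 0xa → decr [R]
  rd: (w>>8)&0xf=0xa → r10

r10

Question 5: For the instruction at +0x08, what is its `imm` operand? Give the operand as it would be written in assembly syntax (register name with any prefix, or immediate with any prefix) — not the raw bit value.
off 0x08: read 39 a9 as big → 0x39a9
  top 4b → 0x3 → lsli [RI]
  rd@[11:8]=0x9 ⇒ r9
  imm@[7:0]=0xa9 ⇒ #169

#169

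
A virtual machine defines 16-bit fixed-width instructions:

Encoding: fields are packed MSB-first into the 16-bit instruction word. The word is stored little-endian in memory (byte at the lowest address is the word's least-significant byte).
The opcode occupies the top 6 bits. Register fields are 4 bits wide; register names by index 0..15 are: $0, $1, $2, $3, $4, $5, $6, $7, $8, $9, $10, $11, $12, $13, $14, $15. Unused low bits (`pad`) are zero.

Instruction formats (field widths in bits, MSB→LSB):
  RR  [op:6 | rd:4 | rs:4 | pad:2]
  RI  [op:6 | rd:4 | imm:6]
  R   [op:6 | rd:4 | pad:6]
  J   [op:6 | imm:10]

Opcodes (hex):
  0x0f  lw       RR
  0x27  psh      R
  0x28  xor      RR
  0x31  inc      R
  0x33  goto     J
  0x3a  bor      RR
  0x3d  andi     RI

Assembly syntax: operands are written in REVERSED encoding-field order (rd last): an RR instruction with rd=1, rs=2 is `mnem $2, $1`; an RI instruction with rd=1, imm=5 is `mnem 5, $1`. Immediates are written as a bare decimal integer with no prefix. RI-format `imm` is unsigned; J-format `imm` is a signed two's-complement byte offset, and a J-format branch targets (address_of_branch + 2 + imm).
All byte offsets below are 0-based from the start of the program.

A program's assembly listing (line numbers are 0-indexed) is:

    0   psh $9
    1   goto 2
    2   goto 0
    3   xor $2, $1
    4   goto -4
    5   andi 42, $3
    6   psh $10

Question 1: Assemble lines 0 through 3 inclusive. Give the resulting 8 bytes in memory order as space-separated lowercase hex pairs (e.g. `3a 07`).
40 9e 02 cc 00 cc 48 a0

L0: psh op=0x27:6|rd=9:4|pad=0:6 ⇒ 0x9e40 ⇒ little 40 9e
L1: goto op=0x33:6|imm=2:10 ⇒ 0xcc02 ⇒ little 02 cc
L2: goto op=0x33:6|imm=0:10 ⇒ 0xcc00 ⇒ little 00 cc
L3: xor op=0x28:6|rd=1:4|rs=2:4|pad=0:2 ⇒ 0xa048 ⇒ little 48 a0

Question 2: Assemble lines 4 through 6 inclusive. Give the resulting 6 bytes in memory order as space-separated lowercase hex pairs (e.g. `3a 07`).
L4: goto op=0x33:6|imm=-4:10 ⇒ 0xcffc ⇒ little fc cf
L5: andi op=0x3d:6|rd=3:4|imm=42:6 ⇒ 0xf4ea ⇒ little ea f4
L6: psh op=0x27:6|rd=10:4|pad=0:6 ⇒ 0x9e80 ⇒ little 80 9e

fc cf ea f4 80 9e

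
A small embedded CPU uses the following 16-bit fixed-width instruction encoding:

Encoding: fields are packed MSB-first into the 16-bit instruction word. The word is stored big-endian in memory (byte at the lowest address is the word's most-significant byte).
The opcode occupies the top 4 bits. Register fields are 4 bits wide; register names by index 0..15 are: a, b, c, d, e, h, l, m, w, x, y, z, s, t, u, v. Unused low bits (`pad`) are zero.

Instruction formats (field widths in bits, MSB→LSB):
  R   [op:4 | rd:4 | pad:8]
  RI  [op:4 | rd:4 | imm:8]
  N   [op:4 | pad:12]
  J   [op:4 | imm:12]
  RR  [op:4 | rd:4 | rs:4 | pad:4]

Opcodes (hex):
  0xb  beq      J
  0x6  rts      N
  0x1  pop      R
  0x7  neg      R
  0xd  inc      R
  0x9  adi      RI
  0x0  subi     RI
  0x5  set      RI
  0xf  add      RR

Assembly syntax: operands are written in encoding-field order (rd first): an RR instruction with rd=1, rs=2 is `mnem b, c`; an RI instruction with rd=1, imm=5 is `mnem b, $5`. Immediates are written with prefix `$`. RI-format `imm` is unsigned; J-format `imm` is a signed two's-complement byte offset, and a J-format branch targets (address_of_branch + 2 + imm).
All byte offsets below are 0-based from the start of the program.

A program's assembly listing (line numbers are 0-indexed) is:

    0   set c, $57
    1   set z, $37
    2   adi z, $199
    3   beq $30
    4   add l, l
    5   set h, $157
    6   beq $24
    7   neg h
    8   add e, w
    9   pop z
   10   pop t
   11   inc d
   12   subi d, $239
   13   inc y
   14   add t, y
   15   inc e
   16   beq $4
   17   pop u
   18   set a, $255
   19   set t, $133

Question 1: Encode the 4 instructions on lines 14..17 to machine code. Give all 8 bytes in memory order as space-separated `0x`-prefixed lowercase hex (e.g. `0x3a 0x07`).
L14: add op=0xf:4|rd=13:4|rs=10:4|pad=0:4 ⇒ 0xfda0 ⇒ big fd a0
L15: inc op=0xd:4|rd=4:4|pad=0:8 ⇒ 0xd400 ⇒ big d4 00
L16: beq op=0xb:4|imm=4:12 ⇒ 0xb004 ⇒ big b0 04
L17: pop op=0x1:4|rd=14:4|pad=0:8 ⇒ 0x1e00 ⇒ big 1e 00

0xfd 0xa0 0xd4 0x00 0xb0 0x04 0x1e 0x00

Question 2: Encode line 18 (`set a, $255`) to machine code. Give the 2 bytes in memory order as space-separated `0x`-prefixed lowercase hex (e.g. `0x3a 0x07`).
0x50 0xff

18. set fields op=0x5:4|rd=0:4|imm=255:8 → word 50ffh → 50 ff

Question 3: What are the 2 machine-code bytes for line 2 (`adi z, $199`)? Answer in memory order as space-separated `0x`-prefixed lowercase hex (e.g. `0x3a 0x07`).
0x9b 0xc7

L2: adi op=0x9:4|rd=11:4|imm=199:8 ⇒ 0x9bc7 ⇒ big 9b c7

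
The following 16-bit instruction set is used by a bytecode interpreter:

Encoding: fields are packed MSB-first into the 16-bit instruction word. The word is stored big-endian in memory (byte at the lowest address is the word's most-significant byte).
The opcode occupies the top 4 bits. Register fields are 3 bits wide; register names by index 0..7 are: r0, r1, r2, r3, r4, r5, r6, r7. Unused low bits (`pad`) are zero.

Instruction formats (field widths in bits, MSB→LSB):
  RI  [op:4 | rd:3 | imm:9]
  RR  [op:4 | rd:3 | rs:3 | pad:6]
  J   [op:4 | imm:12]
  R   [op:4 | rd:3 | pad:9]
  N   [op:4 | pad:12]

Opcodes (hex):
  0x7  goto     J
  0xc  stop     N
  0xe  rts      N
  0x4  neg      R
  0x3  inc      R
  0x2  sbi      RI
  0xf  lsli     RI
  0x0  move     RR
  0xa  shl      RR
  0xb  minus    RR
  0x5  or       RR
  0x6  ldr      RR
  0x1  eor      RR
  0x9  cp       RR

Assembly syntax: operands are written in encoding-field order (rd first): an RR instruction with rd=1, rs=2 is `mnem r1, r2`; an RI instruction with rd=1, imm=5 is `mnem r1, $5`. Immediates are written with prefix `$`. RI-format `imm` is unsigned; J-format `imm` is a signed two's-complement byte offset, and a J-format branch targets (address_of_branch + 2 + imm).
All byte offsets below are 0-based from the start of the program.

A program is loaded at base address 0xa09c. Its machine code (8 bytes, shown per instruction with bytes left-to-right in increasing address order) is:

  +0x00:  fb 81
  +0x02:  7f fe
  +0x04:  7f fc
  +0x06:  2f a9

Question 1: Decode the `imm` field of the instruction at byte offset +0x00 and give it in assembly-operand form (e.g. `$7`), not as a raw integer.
@+00  big-endian(fb 81) = 0xfb81
  top 4b → 0xf → lsli [RI]
  [11:9] rd=5 = r5
  [8:0] imm=385 = $385

$385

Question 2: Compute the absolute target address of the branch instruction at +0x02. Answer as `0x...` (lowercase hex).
0xa09e

off 0x02: read 7f fe as big → 0x7ffe
  top 4b → 0x7 → goto [J]
  [11:0] imm=4094 (s12→-2) = $-2
  target = base 0xa09c + off 0x02 + 2 + imm -2 = 0xa09e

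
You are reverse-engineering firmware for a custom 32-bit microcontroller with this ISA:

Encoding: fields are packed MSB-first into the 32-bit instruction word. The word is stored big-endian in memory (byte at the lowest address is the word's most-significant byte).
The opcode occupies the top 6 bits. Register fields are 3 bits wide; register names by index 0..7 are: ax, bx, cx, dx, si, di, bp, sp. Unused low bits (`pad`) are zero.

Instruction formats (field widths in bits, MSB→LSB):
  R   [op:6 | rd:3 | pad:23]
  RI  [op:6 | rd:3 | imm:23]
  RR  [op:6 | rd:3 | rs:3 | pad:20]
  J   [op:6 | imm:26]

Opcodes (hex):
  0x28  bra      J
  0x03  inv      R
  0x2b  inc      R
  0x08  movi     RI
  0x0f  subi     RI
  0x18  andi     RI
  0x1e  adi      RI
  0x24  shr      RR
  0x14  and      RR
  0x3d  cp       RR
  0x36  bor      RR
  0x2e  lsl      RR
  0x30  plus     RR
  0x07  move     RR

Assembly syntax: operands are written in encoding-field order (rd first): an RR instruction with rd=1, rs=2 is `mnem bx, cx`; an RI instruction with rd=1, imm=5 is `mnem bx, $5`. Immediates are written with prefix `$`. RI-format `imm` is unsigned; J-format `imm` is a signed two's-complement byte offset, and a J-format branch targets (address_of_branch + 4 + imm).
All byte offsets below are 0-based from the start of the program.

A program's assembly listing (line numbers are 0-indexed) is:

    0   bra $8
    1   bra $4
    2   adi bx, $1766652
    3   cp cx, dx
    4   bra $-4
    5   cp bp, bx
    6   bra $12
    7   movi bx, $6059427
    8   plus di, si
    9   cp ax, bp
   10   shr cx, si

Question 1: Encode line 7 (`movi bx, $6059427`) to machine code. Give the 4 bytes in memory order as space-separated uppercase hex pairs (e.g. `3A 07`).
20 DC 75 A3

L7: movi op=0x8:6|rd=1:3|imm=6059427:23 ⇒ 0x20dc75a3 ⇒ big 20 dc 75 a3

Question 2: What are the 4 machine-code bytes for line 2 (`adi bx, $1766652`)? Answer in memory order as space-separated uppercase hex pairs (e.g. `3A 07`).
2. adi fields op=0x1e:6|rd=1:3|imm=1766652:23 → word 789af4fch → 78 9a f4 fc

78 9A F4 FC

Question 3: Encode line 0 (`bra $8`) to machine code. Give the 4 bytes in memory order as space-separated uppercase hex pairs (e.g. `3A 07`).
L0: bra op=0x28:6|imm=8:26 ⇒ 0xa0000008 ⇒ big a0 00 00 08

A0 00 00 08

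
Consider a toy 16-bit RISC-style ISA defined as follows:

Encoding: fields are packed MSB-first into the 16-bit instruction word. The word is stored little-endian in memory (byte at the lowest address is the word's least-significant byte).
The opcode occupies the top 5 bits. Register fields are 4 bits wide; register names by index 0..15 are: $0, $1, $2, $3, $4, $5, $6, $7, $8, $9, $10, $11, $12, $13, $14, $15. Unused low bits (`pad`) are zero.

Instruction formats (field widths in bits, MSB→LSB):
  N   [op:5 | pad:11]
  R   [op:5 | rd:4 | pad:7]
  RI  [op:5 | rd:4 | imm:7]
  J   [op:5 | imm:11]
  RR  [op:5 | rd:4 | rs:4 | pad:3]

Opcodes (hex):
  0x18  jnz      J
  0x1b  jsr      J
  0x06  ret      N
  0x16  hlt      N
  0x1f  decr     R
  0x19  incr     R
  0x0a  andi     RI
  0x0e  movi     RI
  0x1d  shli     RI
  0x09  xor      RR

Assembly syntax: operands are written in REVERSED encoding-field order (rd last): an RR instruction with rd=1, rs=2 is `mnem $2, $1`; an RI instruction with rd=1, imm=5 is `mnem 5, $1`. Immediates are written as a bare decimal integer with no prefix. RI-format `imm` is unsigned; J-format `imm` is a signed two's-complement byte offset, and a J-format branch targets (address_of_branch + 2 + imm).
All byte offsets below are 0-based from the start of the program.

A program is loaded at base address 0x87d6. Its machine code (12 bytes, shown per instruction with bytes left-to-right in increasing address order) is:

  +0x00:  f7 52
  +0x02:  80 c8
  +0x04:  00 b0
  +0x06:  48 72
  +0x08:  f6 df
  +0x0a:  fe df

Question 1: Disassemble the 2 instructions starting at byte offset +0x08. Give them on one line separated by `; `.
[08] f6 df → 0xdff6
  op=0xdff6>>11=0x1b ⇒ jsr (J)
  imm@[10:0]=0x7f6 (s11→-10) ⇒ -10
[0a] fe df → 0xdffe
  op=0xdffe>>11=0x1b ⇒ jsr (J)
  imm@[10:0]=0x7fe (s11→-2) ⇒ -2

jsr -10; jsr -2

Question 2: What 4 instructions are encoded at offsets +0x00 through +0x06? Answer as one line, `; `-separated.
off 0x00: read f7 52 as little → 0x52f7
  top 5b → 0xa → andi [RI]
  [10:7] rd=5 = $5
  [6:0] imm=119 = 119
off 0x02: read 80 c8 as little → 0xc880
  top 5b → 0x19 → incr [R]
  [10:7] rd=1 = $1
off 0x04: read 00 b0 as little → 0xb000
  top 5b → 0x16 → hlt [N]
off 0x06: read 48 72 as little → 0x7248
  top 5b → 0xe → movi [RI]
  [10:7] rd=4 = $4
  [6:0] imm=72 = 72

andi 119, $5; incr $1; hlt; movi 72, $4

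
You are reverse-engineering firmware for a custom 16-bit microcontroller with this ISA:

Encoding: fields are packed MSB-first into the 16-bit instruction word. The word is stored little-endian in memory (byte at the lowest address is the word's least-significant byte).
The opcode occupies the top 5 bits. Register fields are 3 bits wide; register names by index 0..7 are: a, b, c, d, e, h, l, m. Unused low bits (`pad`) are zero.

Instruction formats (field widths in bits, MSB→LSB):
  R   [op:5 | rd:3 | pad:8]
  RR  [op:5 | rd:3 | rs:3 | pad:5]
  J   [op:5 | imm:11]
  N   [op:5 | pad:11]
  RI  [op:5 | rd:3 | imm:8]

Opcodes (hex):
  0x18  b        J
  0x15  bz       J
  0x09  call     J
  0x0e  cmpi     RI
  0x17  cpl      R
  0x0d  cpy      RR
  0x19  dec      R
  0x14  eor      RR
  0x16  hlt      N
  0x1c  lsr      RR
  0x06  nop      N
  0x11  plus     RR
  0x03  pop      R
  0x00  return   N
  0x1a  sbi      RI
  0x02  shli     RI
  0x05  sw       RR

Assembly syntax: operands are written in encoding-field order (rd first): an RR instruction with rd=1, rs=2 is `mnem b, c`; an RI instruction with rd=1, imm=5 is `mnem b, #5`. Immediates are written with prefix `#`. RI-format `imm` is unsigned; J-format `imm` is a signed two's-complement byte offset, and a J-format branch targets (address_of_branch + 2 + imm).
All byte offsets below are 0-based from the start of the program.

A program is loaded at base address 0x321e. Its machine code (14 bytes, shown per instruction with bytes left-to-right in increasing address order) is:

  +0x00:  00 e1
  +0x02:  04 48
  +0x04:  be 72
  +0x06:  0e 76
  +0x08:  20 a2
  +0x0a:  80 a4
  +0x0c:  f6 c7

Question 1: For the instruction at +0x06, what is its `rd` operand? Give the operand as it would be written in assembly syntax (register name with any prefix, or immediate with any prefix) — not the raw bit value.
l

@+06  little-endian(0e 76) = 0x760e
  top 5b → 0xe → cmpi [RI]
  rd@[10:8]=0x6 ⇒ l
  imm@[7:0]=0xe ⇒ #14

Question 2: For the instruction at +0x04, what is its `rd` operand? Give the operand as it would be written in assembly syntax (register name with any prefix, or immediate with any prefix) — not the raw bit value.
c

+0x04: be 72 ⇒ word 0x72be (little)
  opcode bits[15:11]=0xe: cmpi/RI
  rd@[10:8]=0x2 ⇒ c
  imm@[7:0]=0xbe ⇒ #190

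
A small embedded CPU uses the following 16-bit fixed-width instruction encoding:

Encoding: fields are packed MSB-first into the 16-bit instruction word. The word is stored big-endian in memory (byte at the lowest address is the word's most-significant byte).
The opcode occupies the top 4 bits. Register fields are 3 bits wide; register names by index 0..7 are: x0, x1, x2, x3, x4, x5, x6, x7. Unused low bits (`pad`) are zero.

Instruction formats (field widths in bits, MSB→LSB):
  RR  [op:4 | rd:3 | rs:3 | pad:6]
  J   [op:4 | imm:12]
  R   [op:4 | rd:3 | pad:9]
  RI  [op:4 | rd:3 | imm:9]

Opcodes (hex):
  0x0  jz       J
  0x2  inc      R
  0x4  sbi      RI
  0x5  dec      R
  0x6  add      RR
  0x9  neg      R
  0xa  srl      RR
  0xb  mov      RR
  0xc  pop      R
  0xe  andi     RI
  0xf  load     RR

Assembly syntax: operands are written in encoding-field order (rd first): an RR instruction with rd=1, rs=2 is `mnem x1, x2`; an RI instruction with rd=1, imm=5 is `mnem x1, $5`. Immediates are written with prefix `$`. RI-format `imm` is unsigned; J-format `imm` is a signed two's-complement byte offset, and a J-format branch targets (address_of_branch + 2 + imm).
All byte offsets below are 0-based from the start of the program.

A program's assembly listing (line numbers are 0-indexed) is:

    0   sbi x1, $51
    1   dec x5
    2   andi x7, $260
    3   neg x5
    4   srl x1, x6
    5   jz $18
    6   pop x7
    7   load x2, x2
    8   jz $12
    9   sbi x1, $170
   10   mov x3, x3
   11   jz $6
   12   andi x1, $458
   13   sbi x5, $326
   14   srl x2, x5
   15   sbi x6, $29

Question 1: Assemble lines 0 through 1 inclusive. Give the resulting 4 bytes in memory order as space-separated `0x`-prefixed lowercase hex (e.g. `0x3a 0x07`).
0. sbi fields op=0x4:4|rd=1:3|imm=51:9 → word 4233h → 42 33
1. dec fields op=0x5:4|rd=5:3|pad=0:9 → word 5a00h → 5a 00

0x42 0x33 0x5a 0x00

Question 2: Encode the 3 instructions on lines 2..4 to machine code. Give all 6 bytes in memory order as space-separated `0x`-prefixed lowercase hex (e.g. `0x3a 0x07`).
0xef 0x04 0x9a 0x00 0xa3 0x80

line 2 (andi): pack op=0xe:4|rd=7:3|imm=260:9 = 0xef04; big→ ef 04
line 3 (neg): pack op=0x9:4|rd=5:3|pad=0:9 = 0x9a00; big→ 9a 00
line 4 (srl): pack op=0xa:4|rd=1:3|rs=6:3|pad=0:6 = 0xa380; big→ a3 80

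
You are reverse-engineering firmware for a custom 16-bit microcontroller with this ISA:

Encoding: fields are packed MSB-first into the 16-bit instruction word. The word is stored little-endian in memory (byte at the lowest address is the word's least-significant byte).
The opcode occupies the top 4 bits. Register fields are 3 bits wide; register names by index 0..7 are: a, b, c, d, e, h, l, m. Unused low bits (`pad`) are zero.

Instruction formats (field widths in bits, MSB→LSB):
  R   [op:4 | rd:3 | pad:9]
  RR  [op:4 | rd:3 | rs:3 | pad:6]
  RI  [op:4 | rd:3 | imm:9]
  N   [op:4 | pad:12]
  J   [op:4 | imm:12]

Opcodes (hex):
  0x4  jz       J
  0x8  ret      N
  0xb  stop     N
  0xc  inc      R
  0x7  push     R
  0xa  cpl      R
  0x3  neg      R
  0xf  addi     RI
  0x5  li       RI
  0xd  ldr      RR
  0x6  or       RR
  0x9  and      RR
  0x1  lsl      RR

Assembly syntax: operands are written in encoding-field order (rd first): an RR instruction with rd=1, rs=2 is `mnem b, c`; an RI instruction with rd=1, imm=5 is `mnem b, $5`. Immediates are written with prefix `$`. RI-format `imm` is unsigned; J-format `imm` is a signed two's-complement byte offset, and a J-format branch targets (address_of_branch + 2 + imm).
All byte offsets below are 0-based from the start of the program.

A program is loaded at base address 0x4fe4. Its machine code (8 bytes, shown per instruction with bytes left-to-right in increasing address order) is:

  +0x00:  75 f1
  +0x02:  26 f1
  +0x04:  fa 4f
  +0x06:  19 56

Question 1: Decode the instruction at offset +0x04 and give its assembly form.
jz $-6

@+04  little-endian(fa 4f) = 0x4ffa
  top 4b → 0x4 → jz [J]
  [11:0] imm=4090 (s12→-6) = $-6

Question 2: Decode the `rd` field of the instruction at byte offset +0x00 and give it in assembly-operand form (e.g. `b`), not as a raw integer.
a

off 0x00: read 75 f1 as little → 0xf175
  op=0xf175>>12=0xf ⇒ addi (RI)
  [11:9] rd=0 = a
  [8:0] imm=373 = $373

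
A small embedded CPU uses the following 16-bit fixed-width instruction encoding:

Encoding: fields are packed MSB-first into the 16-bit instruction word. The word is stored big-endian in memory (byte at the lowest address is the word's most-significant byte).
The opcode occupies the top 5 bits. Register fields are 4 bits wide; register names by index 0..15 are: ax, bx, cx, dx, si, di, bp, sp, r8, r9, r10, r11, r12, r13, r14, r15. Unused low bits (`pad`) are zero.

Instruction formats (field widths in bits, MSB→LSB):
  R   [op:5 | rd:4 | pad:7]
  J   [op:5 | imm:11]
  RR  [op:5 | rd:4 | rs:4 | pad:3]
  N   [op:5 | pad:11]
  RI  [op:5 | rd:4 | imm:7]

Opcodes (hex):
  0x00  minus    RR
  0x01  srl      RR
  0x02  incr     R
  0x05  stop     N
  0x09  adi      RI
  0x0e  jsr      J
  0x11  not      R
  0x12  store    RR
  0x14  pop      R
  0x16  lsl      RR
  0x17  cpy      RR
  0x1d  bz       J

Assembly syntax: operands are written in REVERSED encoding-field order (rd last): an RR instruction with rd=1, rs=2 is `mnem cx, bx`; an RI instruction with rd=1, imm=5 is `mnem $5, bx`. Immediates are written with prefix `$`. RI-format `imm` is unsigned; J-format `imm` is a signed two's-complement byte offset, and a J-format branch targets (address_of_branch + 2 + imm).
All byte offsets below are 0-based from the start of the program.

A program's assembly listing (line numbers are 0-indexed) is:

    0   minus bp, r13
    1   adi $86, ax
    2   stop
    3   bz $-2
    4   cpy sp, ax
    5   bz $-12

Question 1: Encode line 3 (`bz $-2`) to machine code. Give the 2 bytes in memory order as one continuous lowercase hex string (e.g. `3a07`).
effe

3. bz fields op=0x1d:5|imm=-2:11 → word effeh → ef fe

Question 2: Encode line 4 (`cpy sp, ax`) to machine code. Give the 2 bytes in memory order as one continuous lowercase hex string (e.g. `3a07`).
b838

L4: cpy op=0x17:5|rd=0:4|rs=7:4|pad=0:3 ⇒ 0xb838 ⇒ big b8 38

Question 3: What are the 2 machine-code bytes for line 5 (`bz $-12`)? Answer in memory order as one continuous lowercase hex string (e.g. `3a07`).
line 5 (bz): pack op=0x1d:5|imm=-12:11 = 0xeff4; big→ ef f4

eff4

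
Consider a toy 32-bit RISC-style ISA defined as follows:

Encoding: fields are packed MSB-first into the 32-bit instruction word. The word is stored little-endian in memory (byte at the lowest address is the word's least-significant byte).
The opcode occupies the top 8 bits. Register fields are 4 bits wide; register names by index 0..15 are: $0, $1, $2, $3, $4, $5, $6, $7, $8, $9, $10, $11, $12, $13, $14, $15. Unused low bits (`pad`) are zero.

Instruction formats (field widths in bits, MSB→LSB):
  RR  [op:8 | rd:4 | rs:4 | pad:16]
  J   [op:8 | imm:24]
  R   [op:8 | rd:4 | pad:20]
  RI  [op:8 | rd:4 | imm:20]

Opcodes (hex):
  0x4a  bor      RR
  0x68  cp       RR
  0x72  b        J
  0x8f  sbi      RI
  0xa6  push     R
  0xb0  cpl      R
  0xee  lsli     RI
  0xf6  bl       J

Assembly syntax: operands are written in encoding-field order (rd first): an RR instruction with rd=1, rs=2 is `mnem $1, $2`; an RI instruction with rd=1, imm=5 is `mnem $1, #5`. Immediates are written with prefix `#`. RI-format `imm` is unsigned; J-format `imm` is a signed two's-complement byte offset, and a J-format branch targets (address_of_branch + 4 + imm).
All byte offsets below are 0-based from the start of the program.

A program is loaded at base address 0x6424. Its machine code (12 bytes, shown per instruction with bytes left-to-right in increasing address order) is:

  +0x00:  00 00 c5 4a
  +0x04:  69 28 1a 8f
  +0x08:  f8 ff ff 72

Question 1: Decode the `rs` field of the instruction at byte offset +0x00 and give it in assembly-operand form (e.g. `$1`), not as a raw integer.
$5

+0x00: 00 00 c5 4a ⇒ word 0x4ac50000 (little)
  top 8b → 0x4a → bor [RR]
  [23:20] rd=12 = $12
  [19:16] rs=5 = $5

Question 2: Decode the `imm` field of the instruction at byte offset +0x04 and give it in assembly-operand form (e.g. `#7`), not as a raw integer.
@+04  little-endian(69 28 1a 8f) = 0x8f1a2869
  top 8b → 0x8f → sbi [RI]
  rd@[23:20]=0x1 ⇒ $1
  imm@[19:0]=0xa2869 ⇒ #665705

#665705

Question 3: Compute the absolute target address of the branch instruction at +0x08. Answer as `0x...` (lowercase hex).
0x6428

[08] f8 ff ff 72 → 0x72fffff8
  top 8b → 0x72 → b [J]
  [23:0] imm=16777208 (s24→-8) = #-8
  target = base 0x6424 + off 0x08 + 4 + imm -8 = 0x6428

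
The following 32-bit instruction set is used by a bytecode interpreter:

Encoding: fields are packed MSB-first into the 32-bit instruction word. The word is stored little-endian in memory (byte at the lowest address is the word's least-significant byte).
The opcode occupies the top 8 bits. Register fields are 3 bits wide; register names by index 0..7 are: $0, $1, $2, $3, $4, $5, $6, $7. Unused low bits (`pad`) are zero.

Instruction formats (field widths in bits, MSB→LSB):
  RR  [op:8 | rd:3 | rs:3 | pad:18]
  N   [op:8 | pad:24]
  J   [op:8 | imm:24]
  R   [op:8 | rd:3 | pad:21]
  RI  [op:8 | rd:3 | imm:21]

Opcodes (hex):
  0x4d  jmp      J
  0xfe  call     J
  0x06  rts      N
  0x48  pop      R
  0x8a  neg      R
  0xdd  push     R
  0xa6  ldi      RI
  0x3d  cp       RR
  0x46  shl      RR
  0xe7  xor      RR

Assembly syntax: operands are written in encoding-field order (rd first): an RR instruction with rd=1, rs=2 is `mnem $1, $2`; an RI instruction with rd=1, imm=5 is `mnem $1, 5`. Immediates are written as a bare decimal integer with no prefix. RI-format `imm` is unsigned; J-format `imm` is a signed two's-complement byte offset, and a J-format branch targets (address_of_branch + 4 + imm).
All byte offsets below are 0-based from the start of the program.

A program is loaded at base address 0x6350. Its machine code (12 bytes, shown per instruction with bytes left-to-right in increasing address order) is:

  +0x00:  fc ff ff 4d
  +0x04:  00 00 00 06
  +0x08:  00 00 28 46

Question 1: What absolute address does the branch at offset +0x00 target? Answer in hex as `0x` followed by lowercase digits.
[00] fc ff ff 4d → 0x4dfffffc
  opcode bits[31:24]=0x4d: jmp/J
  [23:0] imm=16777212 (s24→-4) = -4
  target = base 0x6350 + off 0x00 + 4 + imm -4 = 0x6350

0x6350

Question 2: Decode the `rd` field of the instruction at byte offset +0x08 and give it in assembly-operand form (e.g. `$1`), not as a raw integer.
+0x08: 00 00 28 46 ⇒ word 0x46280000 (little)
  opcode bits[31:24]=0x46: shl/RR
  rd: (w>>21)&0x7=0x1 → $1
  rs: (w>>18)&0x7=0x2 → $2

$1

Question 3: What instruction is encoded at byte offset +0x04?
@+04  little-endian(00 00 00 06) = 0x06000000
  opcode bits[31:24]=0x6: rts/N

rts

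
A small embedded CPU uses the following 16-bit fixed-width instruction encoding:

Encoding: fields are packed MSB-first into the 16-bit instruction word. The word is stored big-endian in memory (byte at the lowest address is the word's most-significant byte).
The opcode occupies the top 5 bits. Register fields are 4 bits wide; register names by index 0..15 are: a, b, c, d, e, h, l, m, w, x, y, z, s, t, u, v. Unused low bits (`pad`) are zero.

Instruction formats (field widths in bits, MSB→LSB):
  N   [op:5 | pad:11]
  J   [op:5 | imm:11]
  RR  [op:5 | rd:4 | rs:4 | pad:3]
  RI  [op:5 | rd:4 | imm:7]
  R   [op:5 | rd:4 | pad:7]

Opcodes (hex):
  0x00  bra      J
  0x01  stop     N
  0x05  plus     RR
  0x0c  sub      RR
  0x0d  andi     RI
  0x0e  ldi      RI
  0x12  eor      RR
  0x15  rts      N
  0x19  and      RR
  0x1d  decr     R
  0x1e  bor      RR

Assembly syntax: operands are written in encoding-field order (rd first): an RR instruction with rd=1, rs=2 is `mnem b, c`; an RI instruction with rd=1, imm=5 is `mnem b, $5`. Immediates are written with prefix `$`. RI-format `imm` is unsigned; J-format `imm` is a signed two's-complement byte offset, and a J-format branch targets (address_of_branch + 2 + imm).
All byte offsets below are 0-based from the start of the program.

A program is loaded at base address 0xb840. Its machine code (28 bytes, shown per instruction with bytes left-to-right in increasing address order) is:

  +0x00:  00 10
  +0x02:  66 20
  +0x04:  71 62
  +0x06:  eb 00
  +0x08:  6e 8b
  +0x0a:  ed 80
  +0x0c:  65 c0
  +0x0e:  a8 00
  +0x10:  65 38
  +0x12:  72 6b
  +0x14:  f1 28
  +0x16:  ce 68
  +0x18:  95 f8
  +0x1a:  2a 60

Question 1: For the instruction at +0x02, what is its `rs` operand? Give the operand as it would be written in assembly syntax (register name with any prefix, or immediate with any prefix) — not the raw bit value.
e

off 0x02: read 66 20 as big → 0x6620
  op=0x6620>>11=0xc ⇒ sub (RR)
  rd: (w>>7)&0xf=0xc → s
  rs: (w>>3)&0xf=0x4 → e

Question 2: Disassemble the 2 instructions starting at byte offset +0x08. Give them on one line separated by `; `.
off 0x08: read 6e 8b as big → 0x6e8b
  opcode bits[15:11]=0xd: andi/RI
  rd: (w>>7)&0xf=0xd → t
  imm: (w>>0)&0x7f=0xb → $11
off 0x0a: read ed 80 as big → 0xed80
  opcode bits[15:11]=0x1d: decr/R
  rd: (w>>7)&0xf=0xb → z

andi t, $11; decr z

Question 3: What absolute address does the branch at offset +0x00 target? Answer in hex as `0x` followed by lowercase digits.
off 0x00: read 00 10 as big → 0x0010
  top 5b → 0x0 → bra [J]
  imm: (w>>0)&0x7ff=0x10 → $16
  target = base 0xb840 + off 0x00 + 2 + imm 16 = 0xb852

0xb852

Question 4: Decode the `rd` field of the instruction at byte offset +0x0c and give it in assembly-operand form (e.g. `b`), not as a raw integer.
z

+0x0c: 65 c0 ⇒ word 0x65c0 (big)
  opcode bits[15:11]=0xc: sub/RR
  rd@[10:7]=0xb ⇒ z
  rs@[6:3]=0x8 ⇒ w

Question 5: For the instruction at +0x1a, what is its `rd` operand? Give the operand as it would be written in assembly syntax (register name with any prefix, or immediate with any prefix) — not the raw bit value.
+0x1a: 2a 60 ⇒ word 0x2a60 (big)
  opcode bits[15:11]=0x5: plus/RR
  rd: (w>>7)&0xf=0x4 → e
  rs: (w>>3)&0xf=0xc → s

e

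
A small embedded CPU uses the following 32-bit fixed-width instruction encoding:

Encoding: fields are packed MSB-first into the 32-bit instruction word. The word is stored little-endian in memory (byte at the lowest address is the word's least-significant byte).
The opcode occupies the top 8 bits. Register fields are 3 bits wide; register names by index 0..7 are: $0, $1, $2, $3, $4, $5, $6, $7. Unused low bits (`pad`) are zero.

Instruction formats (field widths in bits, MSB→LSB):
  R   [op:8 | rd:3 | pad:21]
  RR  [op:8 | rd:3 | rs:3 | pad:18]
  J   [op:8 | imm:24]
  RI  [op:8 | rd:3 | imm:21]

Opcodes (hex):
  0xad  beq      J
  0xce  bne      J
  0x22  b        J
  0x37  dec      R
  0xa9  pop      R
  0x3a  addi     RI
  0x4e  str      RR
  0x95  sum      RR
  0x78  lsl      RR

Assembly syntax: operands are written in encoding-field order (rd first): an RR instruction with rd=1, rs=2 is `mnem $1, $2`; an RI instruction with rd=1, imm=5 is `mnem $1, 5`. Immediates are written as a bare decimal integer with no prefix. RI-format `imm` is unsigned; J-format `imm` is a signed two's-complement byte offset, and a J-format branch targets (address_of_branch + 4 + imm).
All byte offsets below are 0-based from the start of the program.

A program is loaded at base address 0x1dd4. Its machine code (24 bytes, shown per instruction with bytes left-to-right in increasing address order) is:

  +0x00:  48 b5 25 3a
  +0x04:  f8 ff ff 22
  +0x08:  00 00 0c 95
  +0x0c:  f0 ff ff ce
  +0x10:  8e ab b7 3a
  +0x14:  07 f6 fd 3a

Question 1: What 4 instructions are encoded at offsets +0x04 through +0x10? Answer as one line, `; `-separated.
b -8; sum $0, $3; bne -16; addi $5, 1551246

+0x04: f8 ff ff 22 ⇒ word 0x22fffff8 (little)
  op=0x22fffff8>>24=0x22 ⇒ b (J)
  imm: (w>>0)&0xffffff=0xfffff8 (s24→-8) → -8
+0x08: 00 00 0c 95 ⇒ word 0x950c0000 (little)
  op=0x950c0000>>24=0x95 ⇒ sum (RR)
  rd: (w>>21)&0x7=0x0 → $0
  rs: (w>>18)&0x7=0x3 → $3
+0x0c: f0 ff ff ce ⇒ word 0xcefffff0 (little)
  op=0xcefffff0>>24=0xce ⇒ bne (J)
  imm: (w>>0)&0xffffff=0xfffff0 (s24→-16) → -16
+0x10: 8e ab b7 3a ⇒ word 0x3ab7ab8e (little)
  op=0x3ab7ab8e>>24=0x3a ⇒ addi (RI)
  rd: (w>>21)&0x7=0x5 → $5
  imm: (w>>0)&0x1fffff=0x17ab8e → 1551246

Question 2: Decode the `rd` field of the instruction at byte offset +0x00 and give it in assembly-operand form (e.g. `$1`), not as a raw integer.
+0x00: 48 b5 25 3a ⇒ word 0x3a25b548 (little)
  opcode bits[31:24]=0x3a: addi/RI
  rd@[23:21]=0x1 ⇒ $1
  imm@[20:0]=0x5b548 ⇒ 374088

$1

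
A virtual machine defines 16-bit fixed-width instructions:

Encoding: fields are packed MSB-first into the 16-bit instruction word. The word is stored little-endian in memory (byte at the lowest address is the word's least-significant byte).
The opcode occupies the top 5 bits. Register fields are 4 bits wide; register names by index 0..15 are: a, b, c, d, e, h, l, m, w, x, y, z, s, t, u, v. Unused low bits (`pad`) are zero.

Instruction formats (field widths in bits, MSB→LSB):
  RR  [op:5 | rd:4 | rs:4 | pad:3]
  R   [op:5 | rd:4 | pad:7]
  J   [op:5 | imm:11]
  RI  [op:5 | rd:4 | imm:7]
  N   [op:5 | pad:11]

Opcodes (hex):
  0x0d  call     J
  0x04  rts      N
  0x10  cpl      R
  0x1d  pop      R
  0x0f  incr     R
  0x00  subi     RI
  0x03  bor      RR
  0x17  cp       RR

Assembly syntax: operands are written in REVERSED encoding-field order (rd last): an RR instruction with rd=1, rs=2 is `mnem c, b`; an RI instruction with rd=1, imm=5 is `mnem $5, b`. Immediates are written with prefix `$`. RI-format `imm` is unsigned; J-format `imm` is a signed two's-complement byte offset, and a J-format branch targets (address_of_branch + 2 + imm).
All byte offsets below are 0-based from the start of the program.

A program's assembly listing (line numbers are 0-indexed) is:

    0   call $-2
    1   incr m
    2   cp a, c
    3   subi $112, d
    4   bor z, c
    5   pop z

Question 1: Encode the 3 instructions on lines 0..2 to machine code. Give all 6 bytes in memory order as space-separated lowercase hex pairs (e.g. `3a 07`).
fe 6f 80 7b 00 b9

0. call fields op=0xd:5|imm=-2:11 → word 6ffeh → fe 6f
1. incr fields op=0xf:5|rd=7:4|pad=0:7 → word 7b80h → 80 7b
2. cp fields op=0x17:5|rd=2:4|rs=0:4|pad=0:3 → word b900h → 00 b9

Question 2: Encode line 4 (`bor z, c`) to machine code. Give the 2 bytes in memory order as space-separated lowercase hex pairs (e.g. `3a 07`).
58 19

4. bor fields op=0x3:5|rd=2:4|rs=11:4|pad=0:3 → word 1958h → 58 19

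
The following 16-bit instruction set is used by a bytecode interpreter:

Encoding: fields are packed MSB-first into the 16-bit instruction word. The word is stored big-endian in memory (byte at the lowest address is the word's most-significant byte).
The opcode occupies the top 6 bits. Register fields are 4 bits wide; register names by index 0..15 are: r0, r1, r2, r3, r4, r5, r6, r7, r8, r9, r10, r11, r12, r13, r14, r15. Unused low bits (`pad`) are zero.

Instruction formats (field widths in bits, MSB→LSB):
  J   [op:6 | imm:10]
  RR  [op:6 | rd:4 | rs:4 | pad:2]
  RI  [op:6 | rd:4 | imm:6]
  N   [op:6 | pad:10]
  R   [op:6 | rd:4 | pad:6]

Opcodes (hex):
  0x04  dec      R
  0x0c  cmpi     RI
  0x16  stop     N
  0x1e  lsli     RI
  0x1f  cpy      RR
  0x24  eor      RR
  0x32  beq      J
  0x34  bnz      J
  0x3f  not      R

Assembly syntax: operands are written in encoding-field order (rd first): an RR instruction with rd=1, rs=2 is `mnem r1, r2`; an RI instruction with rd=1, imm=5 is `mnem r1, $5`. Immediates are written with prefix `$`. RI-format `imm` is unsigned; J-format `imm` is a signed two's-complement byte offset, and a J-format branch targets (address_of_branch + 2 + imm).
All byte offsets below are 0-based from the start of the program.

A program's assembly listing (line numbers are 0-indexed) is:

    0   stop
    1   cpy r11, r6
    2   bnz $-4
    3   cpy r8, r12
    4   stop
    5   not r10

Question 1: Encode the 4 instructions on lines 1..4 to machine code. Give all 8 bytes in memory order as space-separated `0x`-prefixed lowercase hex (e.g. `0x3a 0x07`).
0x7e 0xd8 0xd3 0xfc 0x7e 0x30 0x58 0x00

L1: cpy op=0x1f:6|rd=11:4|rs=6:4|pad=0:2 ⇒ 0x7ed8 ⇒ big 7e d8
L2: bnz op=0x34:6|imm=-4:10 ⇒ 0xd3fc ⇒ big d3 fc
L3: cpy op=0x1f:6|rd=8:4|rs=12:4|pad=0:2 ⇒ 0x7e30 ⇒ big 7e 30
L4: stop op=0x16:6|pad=0:10 ⇒ 0x5800 ⇒ big 58 00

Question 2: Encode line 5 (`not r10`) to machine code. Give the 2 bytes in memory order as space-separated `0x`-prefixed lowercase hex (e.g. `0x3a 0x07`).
0xfe 0x80

5. not fields op=0x3f:6|rd=10:4|pad=0:6 → word fe80h → fe 80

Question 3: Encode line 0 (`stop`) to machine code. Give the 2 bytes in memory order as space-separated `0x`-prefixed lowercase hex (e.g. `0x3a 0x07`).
line 0 (stop): pack op=0x16:6|pad=0:10 = 0x5800; big→ 58 00

0x58 0x00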